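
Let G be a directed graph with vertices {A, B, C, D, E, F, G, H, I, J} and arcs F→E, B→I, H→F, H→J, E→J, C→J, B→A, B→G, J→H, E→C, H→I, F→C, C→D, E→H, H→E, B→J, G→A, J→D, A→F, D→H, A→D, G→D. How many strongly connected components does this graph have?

5

{C, D, E, F, H, J} are all mutually reachable — one SCC of size 6.
{A} is an SCC by itself.
{G} is an SCC by itself.
{B} is an SCC by itself.
{I} is an SCC by itself.
That gives 5 strongly connected components.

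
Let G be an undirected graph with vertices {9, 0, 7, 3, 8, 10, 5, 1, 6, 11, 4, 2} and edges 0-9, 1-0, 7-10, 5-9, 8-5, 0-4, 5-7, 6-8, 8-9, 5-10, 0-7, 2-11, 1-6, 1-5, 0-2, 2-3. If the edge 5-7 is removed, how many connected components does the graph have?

5 and 7 are still connected via 5-10-7, so the component count stays at 1.

1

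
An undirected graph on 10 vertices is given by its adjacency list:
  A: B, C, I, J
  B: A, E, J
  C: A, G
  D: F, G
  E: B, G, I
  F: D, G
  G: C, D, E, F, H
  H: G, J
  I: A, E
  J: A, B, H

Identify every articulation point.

G

Removing G increases the component count from 1 to 2, so G is a cut vertex.
By contrast removing D leaves 1 component; it is not a cut vertex. No other vertex is a cut vertex either.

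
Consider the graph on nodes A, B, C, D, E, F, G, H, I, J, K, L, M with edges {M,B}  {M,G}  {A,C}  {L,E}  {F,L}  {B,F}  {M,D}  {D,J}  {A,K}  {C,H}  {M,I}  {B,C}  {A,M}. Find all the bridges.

A-K, B-F, C-H, D-J, D-M, E-L, F-L, G-M, I-M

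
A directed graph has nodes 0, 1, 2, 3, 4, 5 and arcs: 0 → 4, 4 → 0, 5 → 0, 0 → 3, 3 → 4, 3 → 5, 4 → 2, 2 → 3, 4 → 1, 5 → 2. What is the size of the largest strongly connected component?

{0, 2, 3, 4, 5} are all mutually reachable — one SCC of size 5.
{1} is an SCC by itself.
The largest has 5 vertices.

5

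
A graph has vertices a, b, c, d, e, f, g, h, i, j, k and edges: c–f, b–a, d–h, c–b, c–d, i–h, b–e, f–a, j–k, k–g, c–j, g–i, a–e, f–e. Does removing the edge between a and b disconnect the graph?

No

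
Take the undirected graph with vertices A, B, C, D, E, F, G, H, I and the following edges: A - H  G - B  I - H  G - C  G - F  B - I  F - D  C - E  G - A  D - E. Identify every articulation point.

G

Removing G increases the component count from 1 to 2, so G is a cut vertex.
By contrast removing F leaves 1 component; it is not a cut vertex. No other vertex is a cut vertex either.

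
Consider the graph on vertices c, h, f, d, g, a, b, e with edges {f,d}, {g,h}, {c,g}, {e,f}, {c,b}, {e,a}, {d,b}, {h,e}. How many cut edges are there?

1

The edges on the cycle c-g-h-e-f-d-b-c are not bridges since each lies on that cycle.
But removing e—a disconnects e from a — this is a bridge.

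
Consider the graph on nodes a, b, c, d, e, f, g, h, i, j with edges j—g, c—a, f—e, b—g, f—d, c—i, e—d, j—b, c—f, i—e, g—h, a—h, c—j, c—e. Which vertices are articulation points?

Removing c increases the component count from 1 to 2, so c is a cut vertex.
By contrast removing e leaves 1 component; it is not a cut vertex. No other vertex is a cut vertex either.

c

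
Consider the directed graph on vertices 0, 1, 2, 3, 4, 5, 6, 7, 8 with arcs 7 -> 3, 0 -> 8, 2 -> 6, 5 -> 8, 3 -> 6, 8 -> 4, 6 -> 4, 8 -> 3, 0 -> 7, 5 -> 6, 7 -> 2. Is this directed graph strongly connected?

There is no directed path from 7 to 5, so the graph is not strongly connected.

No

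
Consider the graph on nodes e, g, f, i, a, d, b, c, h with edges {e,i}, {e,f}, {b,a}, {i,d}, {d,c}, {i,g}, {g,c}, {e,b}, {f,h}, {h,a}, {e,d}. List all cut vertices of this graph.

e

Removing e increases the component count from 1 to 2, so e is a cut vertex.
By contrast removing b leaves 1 component; it is not a cut vertex. No other vertex is a cut vertex either.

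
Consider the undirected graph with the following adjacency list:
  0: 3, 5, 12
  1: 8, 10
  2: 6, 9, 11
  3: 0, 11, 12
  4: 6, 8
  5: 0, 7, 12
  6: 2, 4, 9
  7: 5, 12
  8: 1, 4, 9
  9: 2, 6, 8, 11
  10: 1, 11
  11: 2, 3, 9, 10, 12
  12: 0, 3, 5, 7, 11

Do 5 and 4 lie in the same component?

Yes

From 5 we can reach 0, 1, 2, 3, 4, 5, 6, 7, 8, 9, 10, 11, 12, which includes 4.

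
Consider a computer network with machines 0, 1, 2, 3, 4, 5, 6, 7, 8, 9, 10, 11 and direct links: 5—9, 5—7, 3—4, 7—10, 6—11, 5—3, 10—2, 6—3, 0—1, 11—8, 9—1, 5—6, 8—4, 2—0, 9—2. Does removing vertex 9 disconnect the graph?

Deleting 9 leaves 1 component (was 1) (its neighbors 1, 2, 5 remain connected to each other), so 9 is not a cut vertex.

No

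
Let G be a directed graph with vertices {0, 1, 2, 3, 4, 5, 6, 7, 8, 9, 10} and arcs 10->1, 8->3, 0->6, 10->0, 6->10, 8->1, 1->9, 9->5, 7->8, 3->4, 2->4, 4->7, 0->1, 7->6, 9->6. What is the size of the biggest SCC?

{0, 1, 6, 9, 10} are all mutually reachable — one SCC of size 5.
{3, 4, 7, 8} are all mutually reachable — one SCC of size 4.
{5} is an SCC by itself.
{2} is an SCC by itself.
The largest has 5 vertices.

5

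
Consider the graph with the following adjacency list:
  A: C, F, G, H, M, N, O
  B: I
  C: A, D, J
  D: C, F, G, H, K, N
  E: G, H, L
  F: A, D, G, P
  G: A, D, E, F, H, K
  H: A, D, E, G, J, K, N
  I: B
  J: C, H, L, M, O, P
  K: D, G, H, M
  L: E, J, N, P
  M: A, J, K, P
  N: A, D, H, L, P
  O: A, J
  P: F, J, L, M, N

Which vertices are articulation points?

Removing I, for instance, still leaves 2 components. No single vertex removal increases the component count — the graph has no articulation points.

none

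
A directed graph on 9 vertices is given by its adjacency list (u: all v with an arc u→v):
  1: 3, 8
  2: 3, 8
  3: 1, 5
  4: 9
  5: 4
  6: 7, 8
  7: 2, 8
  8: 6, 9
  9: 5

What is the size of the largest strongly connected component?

{1, 2, 3, 6, 7, 8} are all mutually reachable — one SCC of size 6.
{4, 5, 9} are all mutually reachable — one SCC of size 3.
The largest has 6 vertices.

6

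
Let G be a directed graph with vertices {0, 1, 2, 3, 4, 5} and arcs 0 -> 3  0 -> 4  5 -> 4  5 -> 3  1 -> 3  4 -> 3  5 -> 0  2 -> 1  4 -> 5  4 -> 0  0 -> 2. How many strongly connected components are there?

{0, 4, 5} are all mutually reachable — one SCC of size 3.
{1} is an SCC by itself.
{2} is an SCC by itself.
{3} is an SCC by itself.
That gives 4 strongly connected components.

4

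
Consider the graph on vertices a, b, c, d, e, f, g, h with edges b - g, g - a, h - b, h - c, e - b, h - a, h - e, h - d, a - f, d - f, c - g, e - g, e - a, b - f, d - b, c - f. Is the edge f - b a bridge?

No

After removing f - b, the path f-d-b still connects them, so the edge is not a bridge.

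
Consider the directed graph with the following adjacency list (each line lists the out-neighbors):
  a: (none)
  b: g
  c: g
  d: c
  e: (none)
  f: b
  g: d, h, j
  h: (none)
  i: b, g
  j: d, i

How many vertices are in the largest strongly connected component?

{b, c, d, g, i, j} are all mutually reachable — one SCC of size 6.
{a} is an SCC by itself.
{f} is an SCC by itself.
{h} is an SCC by itself.
{e} is an SCC by itself.
The largest has 6 vertices.

6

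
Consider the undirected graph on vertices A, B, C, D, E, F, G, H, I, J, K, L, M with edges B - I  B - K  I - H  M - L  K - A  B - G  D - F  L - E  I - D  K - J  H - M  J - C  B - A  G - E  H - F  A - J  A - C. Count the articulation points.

1

Removing B increases the component count from 1 to 2, so B is a cut vertex.
By contrast removing M leaves 1 component; it is not a cut vertex. No other vertex is a cut vertex either.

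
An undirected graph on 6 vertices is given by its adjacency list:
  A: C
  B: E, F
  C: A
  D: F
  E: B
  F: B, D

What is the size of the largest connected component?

4

Starting from A we can reach A, C. That is one component of size 2.
Starting from B we can reach B, D, E, F. That is one component of size 4.
The largest has 4 vertices.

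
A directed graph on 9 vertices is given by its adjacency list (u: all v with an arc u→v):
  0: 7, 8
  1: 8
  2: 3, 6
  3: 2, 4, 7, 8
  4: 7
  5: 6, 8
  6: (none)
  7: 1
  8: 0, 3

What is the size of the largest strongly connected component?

7

{0, 1, 2, 3, 4, 7, 8} are all mutually reachable — one SCC of size 7.
{5} is an SCC by itself.
{6} is an SCC by itself.
The largest has 7 vertices.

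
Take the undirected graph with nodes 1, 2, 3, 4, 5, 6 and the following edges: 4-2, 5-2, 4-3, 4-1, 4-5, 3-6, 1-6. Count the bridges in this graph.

0

The edges on the cycle 4-5-2-4 are not bridges since each lies on that cycle.
Every edge lies on some cycle, so there are no bridges.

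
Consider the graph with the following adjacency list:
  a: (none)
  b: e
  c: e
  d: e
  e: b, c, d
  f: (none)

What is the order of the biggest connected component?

f is isolated — a component by itself.
a is isolated — a component by itself.
Starting from b we can reach b, c, d, e. That is one component of size 4.
The largest has 4 vertices.

4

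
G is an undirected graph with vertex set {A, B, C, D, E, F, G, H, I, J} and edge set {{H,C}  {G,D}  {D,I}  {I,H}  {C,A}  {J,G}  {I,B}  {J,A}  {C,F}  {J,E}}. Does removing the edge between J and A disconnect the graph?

After removing J - A, the path J-G-D-I-H-C-A still connects them, so the edge is not a bridge.

No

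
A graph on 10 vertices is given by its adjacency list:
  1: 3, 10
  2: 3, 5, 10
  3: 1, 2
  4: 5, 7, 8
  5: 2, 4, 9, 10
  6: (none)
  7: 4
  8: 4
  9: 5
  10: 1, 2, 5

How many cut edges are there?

4

The edges on the cycle 2-10-1-3-2 are not bridges since each lies on that cycle.
But removing 4-7 disconnects 4 from 7; removing 9-5 disconnects 9 from 5; removing 4-5 disconnects 4 from 5; removing 4-8 disconnects 4 from 8 — these are bridges.
That makes 4 bridges.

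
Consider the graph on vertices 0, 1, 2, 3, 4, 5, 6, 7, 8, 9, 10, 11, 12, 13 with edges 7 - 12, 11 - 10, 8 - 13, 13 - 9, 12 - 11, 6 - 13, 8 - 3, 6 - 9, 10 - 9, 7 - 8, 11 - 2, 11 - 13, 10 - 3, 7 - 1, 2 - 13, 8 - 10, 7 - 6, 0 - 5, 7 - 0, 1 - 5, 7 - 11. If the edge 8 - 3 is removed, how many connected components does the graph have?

2

8 and 3 are still connected via 8-10-3, so the component count stays at 2.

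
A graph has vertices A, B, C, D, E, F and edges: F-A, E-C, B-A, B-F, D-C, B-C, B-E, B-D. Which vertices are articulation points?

B

Removing B increases the component count from 1 to 2, so B is a cut vertex.
By contrast removing D leaves 1 component; it is not a cut vertex. No other vertex is a cut vertex either.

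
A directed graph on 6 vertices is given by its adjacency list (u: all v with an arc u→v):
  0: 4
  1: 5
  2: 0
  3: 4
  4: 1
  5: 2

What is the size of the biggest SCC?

5

{0, 1, 2, 4, 5} are all mutually reachable — one SCC of size 5.
{3} is an SCC by itself.
The largest has 5 vertices.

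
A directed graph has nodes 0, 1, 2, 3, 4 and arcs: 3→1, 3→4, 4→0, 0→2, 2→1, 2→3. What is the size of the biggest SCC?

{0, 2, 3, 4} are all mutually reachable — one SCC of size 4.
{1} is an SCC by itself.
The largest has 4 vertices.

4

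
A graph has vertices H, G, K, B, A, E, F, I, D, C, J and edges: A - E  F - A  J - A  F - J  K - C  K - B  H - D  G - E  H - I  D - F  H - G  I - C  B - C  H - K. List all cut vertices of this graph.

Removing H increases the component count from 1 to 2, so H is a cut vertex.
By contrast removing I leaves 1 component; it is not a cut vertex. No other vertex is a cut vertex either.

H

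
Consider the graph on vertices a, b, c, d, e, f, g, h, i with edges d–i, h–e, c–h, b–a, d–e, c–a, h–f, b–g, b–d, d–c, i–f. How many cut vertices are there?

1

Removing b increases the component count from 1 to 2, so b is a cut vertex.
By contrast removing c leaves 1 component; it is not a cut vertex. No other vertex is a cut vertex either.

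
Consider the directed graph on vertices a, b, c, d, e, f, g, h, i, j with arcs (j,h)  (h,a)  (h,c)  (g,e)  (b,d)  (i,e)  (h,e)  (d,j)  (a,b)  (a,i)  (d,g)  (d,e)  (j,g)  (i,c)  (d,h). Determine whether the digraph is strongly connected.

No

There is no directed path from c to i, so the graph is not strongly connected.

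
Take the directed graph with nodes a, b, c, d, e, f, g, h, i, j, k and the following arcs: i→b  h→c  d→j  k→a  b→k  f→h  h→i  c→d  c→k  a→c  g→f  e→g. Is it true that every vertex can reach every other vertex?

No

There is no directed path from d to c, so the graph is not strongly connected.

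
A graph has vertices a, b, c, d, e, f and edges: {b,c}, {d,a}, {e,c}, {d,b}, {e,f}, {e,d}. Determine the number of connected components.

1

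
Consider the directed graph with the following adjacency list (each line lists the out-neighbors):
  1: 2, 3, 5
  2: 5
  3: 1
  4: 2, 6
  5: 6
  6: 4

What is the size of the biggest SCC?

4

{2, 4, 5, 6} are all mutually reachable — one SCC of size 4.
{1, 3} are all mutually reachable — one SCC of size 2.
The largest has 4 vertices.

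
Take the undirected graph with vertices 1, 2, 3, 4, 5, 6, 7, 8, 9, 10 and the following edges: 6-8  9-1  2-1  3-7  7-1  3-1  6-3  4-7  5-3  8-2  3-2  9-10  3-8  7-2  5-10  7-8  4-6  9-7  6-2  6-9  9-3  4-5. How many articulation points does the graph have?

0

Removing 2, for instance, still leaves 1 component. No single vertex removal increases the component count — the graph has no articulation points.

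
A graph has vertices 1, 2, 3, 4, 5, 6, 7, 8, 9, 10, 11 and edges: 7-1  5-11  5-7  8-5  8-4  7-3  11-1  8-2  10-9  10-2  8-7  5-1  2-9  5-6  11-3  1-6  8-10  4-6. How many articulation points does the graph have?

1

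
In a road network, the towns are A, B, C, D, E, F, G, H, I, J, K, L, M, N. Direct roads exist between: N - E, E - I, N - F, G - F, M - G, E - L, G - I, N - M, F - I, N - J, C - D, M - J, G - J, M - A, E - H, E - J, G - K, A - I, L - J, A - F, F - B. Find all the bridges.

B-F, C-D, E-H, G-K

The edges on the cycle N-M-G-J-L-E-N are not bridges since each lies on that cycle.
But removing G - K disconnects G from K; removing C - D disconnects C from D; removing E - H disconnects E from H; removing F - B disconnects F from B — these are bridges.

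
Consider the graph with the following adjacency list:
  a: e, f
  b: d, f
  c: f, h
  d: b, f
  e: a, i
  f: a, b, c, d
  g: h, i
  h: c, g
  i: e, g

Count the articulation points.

1

Removing f increases the component count from 1 to 2, so f is a cut vertex.
By contrast removing d leaves 1 component; it is not a cut vertex. No other vertex is a cut vertex either.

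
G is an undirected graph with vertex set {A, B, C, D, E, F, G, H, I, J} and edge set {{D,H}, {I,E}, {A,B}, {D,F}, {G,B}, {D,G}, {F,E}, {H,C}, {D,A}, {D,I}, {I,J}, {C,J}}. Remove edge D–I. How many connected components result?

1

D and I are still connected via D-F-E-I, so the component count stays at 1.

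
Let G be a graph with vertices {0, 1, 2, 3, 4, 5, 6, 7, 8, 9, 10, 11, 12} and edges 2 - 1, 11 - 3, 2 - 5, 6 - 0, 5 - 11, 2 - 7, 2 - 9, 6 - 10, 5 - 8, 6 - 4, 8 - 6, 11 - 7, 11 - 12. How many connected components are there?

Starting from 0 we can reach 0, 1, 2, 3, 4, 5, 6, 7, 8, 9, 10, 11, 12. That is one component of size 13.
Total: 1 component.

1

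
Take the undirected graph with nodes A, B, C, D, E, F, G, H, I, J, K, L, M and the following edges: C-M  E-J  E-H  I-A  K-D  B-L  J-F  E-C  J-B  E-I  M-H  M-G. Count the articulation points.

Removing B increases the component count from 2 to 3, so B is a cut vertex.
Removing E increases the component count from 2 to 4, so E is a cut vertex.
Removing I increases the component count from 2 to 3, so I is a cut vertex.
Likewise J, M are cut vertices.
By contrast removing C leaves 2 components; it is not a cut vertex. No other vertex is a cut vertex either.

5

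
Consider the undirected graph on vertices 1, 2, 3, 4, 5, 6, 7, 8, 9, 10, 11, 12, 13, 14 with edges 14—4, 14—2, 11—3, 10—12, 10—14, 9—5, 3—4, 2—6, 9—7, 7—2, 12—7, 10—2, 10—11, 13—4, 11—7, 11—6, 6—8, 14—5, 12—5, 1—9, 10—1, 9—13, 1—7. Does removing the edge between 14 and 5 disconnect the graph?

No

After removing 14—5, the path 14-10-12-5 still connects them, so the edge is not a bridge.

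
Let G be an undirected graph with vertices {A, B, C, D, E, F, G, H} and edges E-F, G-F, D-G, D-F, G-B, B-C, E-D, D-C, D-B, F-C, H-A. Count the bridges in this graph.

1

The edges on the cycle D-G-F-C-D are not bridges since each lies on that cycle.
But removing H-A disconnects H from A — this is a bridge.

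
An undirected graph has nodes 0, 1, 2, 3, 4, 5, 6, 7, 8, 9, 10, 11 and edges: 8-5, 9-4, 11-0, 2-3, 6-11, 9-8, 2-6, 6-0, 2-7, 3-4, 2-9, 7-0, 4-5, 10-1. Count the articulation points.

1

Removing 2 increases the component count from 2 to 3, so 2 is a cut vertex.
By contrast removing 9 leaves 2 components; it is not a cut vertex. No other vertex is a cut vertex either.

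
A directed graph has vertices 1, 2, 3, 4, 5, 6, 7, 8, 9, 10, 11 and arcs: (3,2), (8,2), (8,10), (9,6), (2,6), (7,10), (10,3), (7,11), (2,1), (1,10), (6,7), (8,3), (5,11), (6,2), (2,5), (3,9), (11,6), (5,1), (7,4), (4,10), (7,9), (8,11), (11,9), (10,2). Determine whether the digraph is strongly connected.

No

There is no directed path from 6 to 8, so the graph is not strongly connected.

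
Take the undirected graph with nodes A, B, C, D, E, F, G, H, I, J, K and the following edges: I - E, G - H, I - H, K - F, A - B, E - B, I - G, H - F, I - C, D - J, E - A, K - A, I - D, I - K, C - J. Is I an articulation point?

Yes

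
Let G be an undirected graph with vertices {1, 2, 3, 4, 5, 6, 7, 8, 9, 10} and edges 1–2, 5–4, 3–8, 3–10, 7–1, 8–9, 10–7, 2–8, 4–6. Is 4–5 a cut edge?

Yes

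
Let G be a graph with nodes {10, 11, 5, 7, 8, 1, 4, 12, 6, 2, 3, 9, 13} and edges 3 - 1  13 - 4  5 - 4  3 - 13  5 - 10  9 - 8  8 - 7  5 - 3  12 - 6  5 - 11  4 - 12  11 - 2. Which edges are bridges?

1-3, 10-5, 11-2, 11-5, 12-4, 12-6, 7-8, 8-9

The edges on the cycle 5-3-13-4-5 are not bridges since each lies on that cycle.
But removing 11 - 2 disconnects 11 from 2; removing 8 - 7 disconnects 8 from 7; removing 5 - 11 disconnects 5 from 11; removing 1 - 3 disconnects 1 from 3 — these are bridges.
In total 8 edges are bridges.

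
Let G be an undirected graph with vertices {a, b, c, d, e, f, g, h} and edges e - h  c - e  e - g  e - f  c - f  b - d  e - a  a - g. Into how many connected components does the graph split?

2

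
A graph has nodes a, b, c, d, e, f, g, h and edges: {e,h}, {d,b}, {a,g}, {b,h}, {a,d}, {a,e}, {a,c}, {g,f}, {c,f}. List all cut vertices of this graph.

Removing a increases the component count from 1 to 2, so a is a cut vertex.
By contrast removing e leaves 1 component; it is not a cut vertex. No other vertex is a cut vertex either.

a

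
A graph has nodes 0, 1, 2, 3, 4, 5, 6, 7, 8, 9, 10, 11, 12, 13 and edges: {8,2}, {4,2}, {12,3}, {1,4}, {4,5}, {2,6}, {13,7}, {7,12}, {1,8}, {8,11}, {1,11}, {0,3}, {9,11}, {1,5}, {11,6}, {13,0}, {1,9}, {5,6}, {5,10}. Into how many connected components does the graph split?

2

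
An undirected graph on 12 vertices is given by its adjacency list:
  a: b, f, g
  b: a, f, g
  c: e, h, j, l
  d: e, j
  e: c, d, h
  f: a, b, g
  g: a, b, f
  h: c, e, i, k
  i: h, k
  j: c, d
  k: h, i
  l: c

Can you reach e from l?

From l we can reach c, d, e, h, i, j, k, l, which includes e.

Yes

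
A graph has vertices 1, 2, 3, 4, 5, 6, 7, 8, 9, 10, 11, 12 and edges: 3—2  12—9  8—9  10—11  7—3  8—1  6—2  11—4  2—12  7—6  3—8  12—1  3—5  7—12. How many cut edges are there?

3

The edges on the cycle 7-6-2-3-7 are not bridges since each lies on that cycle.
But removing 3—5 disconnects 3 from 5; removing 11—4 disconnects 11 from 4; removing 10—11 disconnects 10 from 11 — these are bridges.
That makes 3 bridges.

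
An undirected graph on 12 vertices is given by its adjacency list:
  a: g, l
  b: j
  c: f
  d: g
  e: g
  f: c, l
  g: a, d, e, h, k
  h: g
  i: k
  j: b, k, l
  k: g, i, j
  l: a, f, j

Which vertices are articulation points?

f, g, j, k, l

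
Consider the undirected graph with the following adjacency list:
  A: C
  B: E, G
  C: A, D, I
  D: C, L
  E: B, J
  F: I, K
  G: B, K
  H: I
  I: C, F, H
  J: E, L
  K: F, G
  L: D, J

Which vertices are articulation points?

Removing C increases the component count from 1 to 2, so C is a cut vertex.
Removing I increases the component count from 1 to 2, so I is a cut vertex.
By contrast removing J leaves 1 component; it is not a cut vertex. No other vertex is a cut vertex either.

C, I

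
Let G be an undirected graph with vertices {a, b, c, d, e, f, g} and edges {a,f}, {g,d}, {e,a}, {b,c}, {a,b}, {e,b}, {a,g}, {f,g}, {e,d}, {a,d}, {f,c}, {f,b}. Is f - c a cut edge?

After removing f - c, the path f-b-c still connects them, so the edge is not a bridge.

No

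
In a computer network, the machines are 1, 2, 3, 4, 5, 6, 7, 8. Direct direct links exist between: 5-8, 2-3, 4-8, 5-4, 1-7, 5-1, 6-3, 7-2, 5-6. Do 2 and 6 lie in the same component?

Yes

From 2 we can reach 1, 2, 3, 4, 5, 6, 7, 8, which includes 6.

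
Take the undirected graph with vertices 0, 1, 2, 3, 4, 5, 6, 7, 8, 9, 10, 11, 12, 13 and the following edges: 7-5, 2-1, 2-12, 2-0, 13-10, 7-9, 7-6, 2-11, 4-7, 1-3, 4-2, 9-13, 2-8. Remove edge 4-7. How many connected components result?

2

Before removal there is 1 component.
4-7 is a bridge — removing it separates 4's side from 7's side.
After removal: 2 components.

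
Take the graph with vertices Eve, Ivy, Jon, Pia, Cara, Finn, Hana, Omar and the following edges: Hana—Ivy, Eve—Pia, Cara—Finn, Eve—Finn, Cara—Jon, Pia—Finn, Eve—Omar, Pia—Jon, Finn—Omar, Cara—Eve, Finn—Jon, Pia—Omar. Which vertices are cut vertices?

none

Removing Omar, for instance, still leaves 2 components. No single vertex removal increases the component count — the graph has no articulation points.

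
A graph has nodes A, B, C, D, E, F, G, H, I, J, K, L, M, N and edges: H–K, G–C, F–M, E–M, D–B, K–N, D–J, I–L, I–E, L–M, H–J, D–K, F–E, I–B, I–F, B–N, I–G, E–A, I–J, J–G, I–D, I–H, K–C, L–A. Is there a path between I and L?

From I we can reach A, B, C, D, E, F, G, H, I, J, K, L, M, N, which includes L.

Yes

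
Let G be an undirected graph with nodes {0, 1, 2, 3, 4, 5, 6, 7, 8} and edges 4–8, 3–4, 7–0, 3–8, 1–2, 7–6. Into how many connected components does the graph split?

4

5 is isolated — a component by itself.
Starting from 1 we can reach 1, 2. That is one component of size 2.
Starting from 3 we can reach 3, 4, 8. That is one component of size 3.
Starting from 0 we can reach 0, 6, 7. That is one component of size 3.
Total: 4 components.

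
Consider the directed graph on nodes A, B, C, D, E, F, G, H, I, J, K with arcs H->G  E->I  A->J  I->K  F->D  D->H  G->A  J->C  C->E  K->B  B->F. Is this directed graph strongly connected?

Yes

From J we can reach every vertex (A, B, C, D, E, F, G, H, I, J, K), and every vertex can reach J (A, B, C, D, E, F, G, H, I, J, K). So the whole graph is one strongly connected component.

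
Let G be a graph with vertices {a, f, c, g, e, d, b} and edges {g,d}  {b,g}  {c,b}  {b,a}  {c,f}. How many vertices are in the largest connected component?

e is isolated — a component by itself.
Starting from a we can reach a, b, c, d, f, g. That is one component of size 6.
The largest has 6 vertices.

6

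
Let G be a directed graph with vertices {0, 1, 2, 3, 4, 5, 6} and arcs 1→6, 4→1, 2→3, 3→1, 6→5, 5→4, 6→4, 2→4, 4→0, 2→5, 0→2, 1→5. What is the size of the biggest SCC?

{0, 1, 2, 3, 4, 5, 6} are all mutually reachable — one SCC of size 7.
The largest has 7 vertices.

7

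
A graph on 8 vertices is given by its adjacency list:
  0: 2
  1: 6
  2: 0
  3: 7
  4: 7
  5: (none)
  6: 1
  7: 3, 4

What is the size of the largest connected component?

5 is isolated — a component by itself.
Starting from 1 we can reach 1, 6. That is one component of size 2.
Starting from 0 we can reach 0, 2. That is one component of size 2.
Starting from 3 we can reach 3, 4, 7. That is one component of size 3.
The largest has 3 vertices.

3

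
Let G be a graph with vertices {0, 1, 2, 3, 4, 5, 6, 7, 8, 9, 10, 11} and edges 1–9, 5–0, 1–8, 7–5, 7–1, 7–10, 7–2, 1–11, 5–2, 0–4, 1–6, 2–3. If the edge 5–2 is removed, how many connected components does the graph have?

5 and 2 are still connected via 5-7-2, so the component count stays at 1.

1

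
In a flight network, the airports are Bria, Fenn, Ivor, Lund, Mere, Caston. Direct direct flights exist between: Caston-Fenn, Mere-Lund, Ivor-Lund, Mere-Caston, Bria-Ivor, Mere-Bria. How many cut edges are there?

The edges on the cycle Mere-Bria-Ivor-Lund-Mere are not bridges since each lies on that cycle.
But removing Caston-Fenn disconnects Caston from Fenn; removing Mere-Caston disconnects Mere from Caston — these are bridges.
That makes 2 bridges.

2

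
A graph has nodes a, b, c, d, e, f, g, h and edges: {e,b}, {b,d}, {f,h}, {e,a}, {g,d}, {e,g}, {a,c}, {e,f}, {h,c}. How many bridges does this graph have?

0

The edges on the cycle e-f-h-c-a-e are not bridges since each lies on that cycle.
Every edge lies on some cycle, so there are no bridges.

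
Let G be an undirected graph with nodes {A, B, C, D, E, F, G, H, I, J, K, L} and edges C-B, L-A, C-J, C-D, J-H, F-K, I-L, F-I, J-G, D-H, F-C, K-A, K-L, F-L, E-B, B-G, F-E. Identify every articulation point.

F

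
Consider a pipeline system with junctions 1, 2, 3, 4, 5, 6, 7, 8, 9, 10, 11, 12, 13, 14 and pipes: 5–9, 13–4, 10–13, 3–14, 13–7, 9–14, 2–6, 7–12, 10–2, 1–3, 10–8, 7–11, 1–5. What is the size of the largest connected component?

Starting from 1 we can reach 1, 3, 5, 9, 14. That is one component of size 5.
Starting from 2 we can reach 2, 4, 6, 7, 8, 10, 11, 12, 13. That is one component of size 9.
The largest has 9 vertices.

9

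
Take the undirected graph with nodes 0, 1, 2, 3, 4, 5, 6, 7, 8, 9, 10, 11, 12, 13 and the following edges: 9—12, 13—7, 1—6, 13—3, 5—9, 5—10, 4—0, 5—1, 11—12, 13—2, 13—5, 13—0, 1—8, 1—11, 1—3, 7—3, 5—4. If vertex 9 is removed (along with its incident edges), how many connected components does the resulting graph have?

With 9 gone, the remaining components are: {0, 1, 2, 3, 4, 5, 6, 7, 8, 10, 11, 12, 13}.
That is 1 component.

1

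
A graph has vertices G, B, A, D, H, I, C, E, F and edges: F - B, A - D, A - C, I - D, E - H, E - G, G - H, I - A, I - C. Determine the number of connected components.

3

Starting from B we can reach B, F. That is one component of size 2.
Starting from E we can reach E, G, H. That is one component of size 3.
Starting from A we can reach A, C, D, I. That is one component of size 4.
Total: 3 components.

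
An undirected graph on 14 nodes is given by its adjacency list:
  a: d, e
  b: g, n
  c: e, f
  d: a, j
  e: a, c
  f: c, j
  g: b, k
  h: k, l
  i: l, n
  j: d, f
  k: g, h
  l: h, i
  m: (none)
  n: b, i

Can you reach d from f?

Yes

From f we can reach a, c, d, e, f, j, which includes d.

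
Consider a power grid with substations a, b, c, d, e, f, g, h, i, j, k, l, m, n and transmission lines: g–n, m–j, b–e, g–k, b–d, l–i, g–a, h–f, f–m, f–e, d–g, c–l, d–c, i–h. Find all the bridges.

The edges on the cycle b-d-c-l-i-h-f-e-b are not bridges since each lies on that cycle.
But removing d–g disconnects d from g; removing g–a disconnects g from a; removing g–k disconnects g from k; removing g–n disconnects g from n — these are bridges.
In total 6 edges are bridges.

a-g, d-g, f-m, g-k, g-n, j-m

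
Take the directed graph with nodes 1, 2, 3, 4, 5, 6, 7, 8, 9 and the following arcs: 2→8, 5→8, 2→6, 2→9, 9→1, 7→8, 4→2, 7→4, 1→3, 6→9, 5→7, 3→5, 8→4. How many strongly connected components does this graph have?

1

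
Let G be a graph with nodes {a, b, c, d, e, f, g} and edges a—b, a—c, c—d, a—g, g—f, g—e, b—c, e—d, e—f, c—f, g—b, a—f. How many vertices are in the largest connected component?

Starting from a we can reach a, b, c, d, e, f, g. That is one component of size 7.
The largest has 7 vertices.

7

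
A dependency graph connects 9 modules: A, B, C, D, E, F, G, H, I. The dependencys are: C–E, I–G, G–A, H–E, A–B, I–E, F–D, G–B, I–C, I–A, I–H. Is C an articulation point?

Deleting C leaves 2 components (was 2), so C is not a cut vertex.

No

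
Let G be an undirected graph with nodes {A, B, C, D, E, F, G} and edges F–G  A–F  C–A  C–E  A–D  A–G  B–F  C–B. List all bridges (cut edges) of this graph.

The edges on the cycle C-B-F-A-C are not bridges since each lies on that cycle.
But removing A–D disconnects A from D; removing E–C disconnects E from C — these are bridges.

A-D, C-E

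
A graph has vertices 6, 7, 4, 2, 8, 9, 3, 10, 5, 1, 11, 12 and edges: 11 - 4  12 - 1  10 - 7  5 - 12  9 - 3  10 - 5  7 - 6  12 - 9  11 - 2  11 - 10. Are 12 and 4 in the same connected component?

From 12 we can reach 1, 2, 3, 4, 5, 6, 7, 9, 10, 11, 12, which includes 4.

Yes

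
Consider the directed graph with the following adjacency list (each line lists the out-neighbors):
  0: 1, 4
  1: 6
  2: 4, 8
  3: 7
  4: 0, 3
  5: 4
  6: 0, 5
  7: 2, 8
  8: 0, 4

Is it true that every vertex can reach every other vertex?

Yes

From 4 we can reach every vertex (0, 1, 2, 3, 4, 5, 6, 7, 8), and every vertex can reach 4 (0, 1, 2, 3, 4, 5, 6, 7, 8). So the whole graph is one strongly connected component.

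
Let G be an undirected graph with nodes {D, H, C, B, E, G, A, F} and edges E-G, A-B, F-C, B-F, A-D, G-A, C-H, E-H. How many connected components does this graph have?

Starting from A we can reach A, B, C, D, E, F, G, H. That is one component of size 8.
Total: 1 component.

1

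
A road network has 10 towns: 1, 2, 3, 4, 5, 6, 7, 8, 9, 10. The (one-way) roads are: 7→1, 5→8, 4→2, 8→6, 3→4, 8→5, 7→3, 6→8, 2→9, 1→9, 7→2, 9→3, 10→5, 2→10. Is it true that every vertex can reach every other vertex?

There is no directed path from 4 to 7, so the graph is not strongly connected.

No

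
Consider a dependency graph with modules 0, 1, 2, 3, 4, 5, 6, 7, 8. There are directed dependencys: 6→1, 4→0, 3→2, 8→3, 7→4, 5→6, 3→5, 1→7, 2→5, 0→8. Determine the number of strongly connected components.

{0, 1, 2, 3, 4, 5, 6, 7, 8} are all mutually reachable — one SCC of size 9.
That gives 1 strongly connected component.

1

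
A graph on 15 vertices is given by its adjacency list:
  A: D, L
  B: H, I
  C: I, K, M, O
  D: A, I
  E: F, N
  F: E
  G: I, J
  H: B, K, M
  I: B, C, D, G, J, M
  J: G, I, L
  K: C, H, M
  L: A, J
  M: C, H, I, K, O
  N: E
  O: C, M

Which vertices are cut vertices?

E, I

Removing E increases the component count from 2 to 3, so E is a cut vertex.
Removing I increases the component count from 2 to 3, so I is a cut vertex.
By contrast removing L leaves 2 components; it is not a cut vertex. No other vertex is a cut vertex either.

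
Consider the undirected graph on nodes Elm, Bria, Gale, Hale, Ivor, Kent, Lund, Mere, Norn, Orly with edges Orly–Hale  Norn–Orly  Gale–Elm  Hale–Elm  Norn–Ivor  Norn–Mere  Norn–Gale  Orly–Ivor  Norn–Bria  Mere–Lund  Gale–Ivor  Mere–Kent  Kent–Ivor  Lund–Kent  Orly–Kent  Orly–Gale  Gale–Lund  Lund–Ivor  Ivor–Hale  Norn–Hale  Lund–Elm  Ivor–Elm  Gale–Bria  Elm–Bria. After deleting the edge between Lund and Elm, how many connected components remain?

Lund and Elm are still connected via Lund-Gale-Elm, so the component count stays at 1.

1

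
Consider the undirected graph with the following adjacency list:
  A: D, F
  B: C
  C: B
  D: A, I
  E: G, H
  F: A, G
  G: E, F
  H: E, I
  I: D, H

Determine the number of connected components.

2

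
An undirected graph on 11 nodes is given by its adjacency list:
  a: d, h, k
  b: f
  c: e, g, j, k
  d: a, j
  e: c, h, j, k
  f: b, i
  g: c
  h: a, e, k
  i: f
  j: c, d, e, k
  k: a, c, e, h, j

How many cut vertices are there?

2

Removing c increases the component count from 2 to 3, so c is a cut vertex.
Removing f increases the component count from 2 to 3, so f is a cut vertex.
By contrast removing g leaves 2 components; it is not a cut vertex. No other vertex is a cut vertex either.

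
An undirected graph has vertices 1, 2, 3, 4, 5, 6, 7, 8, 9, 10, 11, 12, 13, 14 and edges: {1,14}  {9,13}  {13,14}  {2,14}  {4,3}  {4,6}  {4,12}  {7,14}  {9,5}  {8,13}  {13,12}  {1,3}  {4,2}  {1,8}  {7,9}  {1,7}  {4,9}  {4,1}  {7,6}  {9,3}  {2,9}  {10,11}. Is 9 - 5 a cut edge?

Removing 9 - 5 leaves no path between 9 and 5: the component count goes from 2 to 3. So it is a bridge.

Yes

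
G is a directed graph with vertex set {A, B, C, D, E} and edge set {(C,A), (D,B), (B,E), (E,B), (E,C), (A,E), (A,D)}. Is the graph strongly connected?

Yes

From C we can reach every vertex (A, B, C, D, E), and every vertex can reach C (A, B, C, D, E). So the whole graph is one strongly connected component.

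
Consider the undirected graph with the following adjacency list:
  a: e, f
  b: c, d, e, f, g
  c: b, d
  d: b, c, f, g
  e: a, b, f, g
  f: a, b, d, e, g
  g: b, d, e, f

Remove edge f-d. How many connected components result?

1

f and d are still connected via f-b-d, so the component count stays at 1.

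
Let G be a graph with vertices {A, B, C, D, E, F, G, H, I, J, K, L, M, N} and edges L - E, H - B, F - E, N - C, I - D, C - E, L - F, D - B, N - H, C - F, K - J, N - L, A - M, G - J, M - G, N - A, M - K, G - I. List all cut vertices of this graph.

N

Removing N increases the component count from 1 to 2, so N is a cut vertex.
By contrast removing G leaves 1 component; it is not a cut vertex. No other vertex is a cut vertex either.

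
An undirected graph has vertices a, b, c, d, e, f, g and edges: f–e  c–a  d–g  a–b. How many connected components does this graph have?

3

Starting from d we can reach d, g. That is one component of size 2.
Starting from e we can reach e, f. That is one component of size 2.
Starting from a we can reach a, b, c. That is one component of size 3.
Total: 3 components.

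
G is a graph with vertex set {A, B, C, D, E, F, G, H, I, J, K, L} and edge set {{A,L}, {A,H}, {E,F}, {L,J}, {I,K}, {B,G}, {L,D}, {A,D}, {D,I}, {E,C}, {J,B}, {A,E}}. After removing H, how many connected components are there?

With H gone, the remaining components are: {A, B, C, D, E, F, G, I, J, K, L}.
That is 1 component.

1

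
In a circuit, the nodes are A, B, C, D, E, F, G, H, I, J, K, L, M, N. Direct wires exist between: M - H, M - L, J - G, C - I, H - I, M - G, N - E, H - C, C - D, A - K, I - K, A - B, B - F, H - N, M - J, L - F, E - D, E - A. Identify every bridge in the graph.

none

The edges on the cycle M-J-G-M are not bridges since each lies on that cycle.
Every edge lies on some cycle, so there are no bridges.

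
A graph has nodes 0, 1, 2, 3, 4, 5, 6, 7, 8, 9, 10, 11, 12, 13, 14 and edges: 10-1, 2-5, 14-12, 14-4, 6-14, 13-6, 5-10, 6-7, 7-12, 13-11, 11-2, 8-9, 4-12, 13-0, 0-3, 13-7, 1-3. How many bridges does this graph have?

The edges on the cycle 14-4-12-14 are not bridges since each lies on that cycle.
But removing 8-9 disconnects 8 from 9 — this is a bridge.

1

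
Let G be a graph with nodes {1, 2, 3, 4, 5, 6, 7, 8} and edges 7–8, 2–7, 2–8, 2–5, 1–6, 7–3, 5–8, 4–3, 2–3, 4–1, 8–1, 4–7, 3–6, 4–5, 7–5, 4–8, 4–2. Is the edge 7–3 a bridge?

No

After removing 7–3, the path 7-4-3 still connects them, so the edge is not a bridge.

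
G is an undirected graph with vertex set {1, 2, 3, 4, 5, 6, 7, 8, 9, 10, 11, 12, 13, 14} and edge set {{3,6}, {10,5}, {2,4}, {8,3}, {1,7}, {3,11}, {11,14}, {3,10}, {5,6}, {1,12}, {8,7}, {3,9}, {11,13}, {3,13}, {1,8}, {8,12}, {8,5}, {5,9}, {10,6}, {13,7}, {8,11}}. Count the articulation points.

1

Removing 11 increases the component count from 2 to 3, so 11 is a cut vertex.
By contrast removing 12 leaves 2 components; it is not a cut vertex. No other vertex is a cut vertex either.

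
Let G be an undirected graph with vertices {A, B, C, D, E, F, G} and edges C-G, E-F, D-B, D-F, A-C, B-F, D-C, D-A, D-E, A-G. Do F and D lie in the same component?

Yes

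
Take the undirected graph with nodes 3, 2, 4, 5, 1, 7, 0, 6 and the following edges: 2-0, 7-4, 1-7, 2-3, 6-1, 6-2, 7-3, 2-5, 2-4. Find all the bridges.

0-2, 2-5

The edges on the cycle 6-1-7-4-2-6 are not bridges since each lies on that cycle.
But removing 5-2 disconnects 5 from 2; removing 2-0 disconnects 2 from 0 — these are bridges.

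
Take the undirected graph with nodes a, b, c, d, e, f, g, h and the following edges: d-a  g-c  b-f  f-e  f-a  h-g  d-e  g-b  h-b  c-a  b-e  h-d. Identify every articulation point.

Removing b, for instance, still leaves 1 component. No single vertex removal increases the component count — the graph has no articulation points.

none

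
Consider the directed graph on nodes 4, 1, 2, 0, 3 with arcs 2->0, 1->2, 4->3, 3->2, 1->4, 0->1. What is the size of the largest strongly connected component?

{0, 1, 2, 3, 4} are all mutually reachable — one SCC of size 5.
The largest has 5 vertices.

5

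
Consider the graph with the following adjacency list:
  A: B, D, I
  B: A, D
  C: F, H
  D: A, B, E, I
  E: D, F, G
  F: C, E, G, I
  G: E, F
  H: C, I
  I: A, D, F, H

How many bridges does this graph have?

0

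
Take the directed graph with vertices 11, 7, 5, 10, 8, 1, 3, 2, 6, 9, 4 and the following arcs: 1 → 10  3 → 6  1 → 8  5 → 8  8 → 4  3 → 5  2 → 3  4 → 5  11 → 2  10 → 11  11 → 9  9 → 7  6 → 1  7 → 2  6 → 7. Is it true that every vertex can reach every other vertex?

There is no directed path from 4 to 11, so the graph is not strongly connected.

No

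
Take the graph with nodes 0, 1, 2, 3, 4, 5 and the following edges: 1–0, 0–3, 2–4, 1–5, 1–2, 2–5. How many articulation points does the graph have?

3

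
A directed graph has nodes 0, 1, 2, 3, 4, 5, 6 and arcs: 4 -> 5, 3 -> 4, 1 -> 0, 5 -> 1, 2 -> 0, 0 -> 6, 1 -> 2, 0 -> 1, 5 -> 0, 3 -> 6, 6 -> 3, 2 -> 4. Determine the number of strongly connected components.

{0, 1, 2, 3, 4, 5, 6} are all mutually reachable — one SCC of size 7.
That gives 1 strongly connected component.

1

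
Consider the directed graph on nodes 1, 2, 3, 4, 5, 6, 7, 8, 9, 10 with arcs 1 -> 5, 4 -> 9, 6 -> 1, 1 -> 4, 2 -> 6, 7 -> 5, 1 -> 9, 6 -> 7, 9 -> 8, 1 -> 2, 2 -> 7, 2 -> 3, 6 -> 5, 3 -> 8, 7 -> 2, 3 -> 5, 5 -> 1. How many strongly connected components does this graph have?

5

{1, 2, 3, 5, 6, 7} are all mutually reachable — one SCC of size 6.
{10} is an SCC by itself.
{9} is an SCC by itself.
{4} is an SCC by itself.
{8} is an SCC by itself.
That gives 5 strongly connected components.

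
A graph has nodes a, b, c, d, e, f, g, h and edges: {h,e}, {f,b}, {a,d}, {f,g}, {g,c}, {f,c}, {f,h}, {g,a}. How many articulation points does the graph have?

4

Removing a increases the component count from 1 to 2, so a is a cut vertex.
Removing f increases the component count from 1 to 3, so f is a cut vertex.
Removing g increases the component count from 1 to 2, so g is a cut vertex.
Likewise h is a cut vertex.
By contrast removing e leaves 1 component; it is not a cut vertex. No other vertex is a cut vertex either.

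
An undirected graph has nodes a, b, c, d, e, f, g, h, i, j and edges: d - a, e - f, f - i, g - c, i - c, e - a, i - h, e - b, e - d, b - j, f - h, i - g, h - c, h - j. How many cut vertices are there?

1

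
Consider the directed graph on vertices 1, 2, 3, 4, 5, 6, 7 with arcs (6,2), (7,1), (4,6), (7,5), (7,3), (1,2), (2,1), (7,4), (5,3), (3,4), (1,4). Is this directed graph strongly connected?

No

There is no directed path from 3 to 7, so the graph is not strongly connected.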